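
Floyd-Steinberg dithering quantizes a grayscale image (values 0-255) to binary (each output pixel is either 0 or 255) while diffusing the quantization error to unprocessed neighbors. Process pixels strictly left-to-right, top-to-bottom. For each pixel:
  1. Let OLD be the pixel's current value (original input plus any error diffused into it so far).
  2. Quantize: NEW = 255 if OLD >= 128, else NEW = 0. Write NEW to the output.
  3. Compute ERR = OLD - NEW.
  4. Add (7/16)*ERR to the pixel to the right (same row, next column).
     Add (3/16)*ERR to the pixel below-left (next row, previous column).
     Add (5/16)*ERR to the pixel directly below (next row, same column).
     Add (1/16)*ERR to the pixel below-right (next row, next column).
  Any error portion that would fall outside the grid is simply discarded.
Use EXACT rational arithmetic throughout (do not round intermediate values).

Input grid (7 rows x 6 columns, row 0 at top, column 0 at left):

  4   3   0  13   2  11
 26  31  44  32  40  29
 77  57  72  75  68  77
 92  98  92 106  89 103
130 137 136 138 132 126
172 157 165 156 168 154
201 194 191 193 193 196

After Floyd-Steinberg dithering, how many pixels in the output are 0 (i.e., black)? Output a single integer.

Answer: 25

Derivation:
(0,0): OLD=4 → NEW=0, ERR=4
(0,1): OLD=19/4 → NEW=0, ERR=19/4
(0,2): OLD=133/64 → NEW=0, ERR=133/64
(0,3): OLD=14243/1024 → NEW=0, ERR=14243/1024
(0,4): OLD=132469/16384 → NEW=0, ERR=132469/16384
(0,5): OLD=3810867/262144 → NEW=0, ERR=3810867/262144
(1,0): OLD=1801/64 → NEW=0, ERR=1801/64
(1,1): OLD=23263/512 → NEW=0, ERR=23263/512
(1,2): OLD=1104811/16384 → NEW=0, ERR=1104811/16384
(1,3): OLD=4423295/65536 → NEW=0, ERR=4423295/65536
(1,4): OLD=317300749/4194304 → NEW=0, ERR=317300749/4194304
(1,5): OLD=4506043723/67108864 → NEW=0, ERR=4506043723/67108864
(2,0): OLD=772613/8192 → NEW=0, ERR=772613/8192
(2,1): OLD=33256359/262144 → NEW=0, ERR=33256359/262144
(2,2): OLD=688159477/4194304 → NEW=255, ERR=-381388043/4194304
(2,3): OLD=2506818381/33554432 → NEW=0, ERR=2506818381/33554432
(2,4): OLD=151541546535/1073741824 → NEW=255, ERR=-122262618585/1073741824
(2,5): OLD=908724086657/17179869184 → NEW=0, ERR=908724086657/17179869184
(3,0): OLD=609263125/4194304 → NEW=255, ERR=-460284395/4194304
(3,1): OLD=2633300177/33554432 → NEW=0, ERR=2633300177/33554432
(3,2): OLD=32173486259/268435456 → NEW=0, ERR=32173486259/268435456
(3,3): OLD=2658591494953/17179869184 → NEW=255, ERR=-1722275146967/17179869184
(3,4): OLD=3318430736745/137438953472 → NEW=0, ERR=3318430736745/137438953472
(3,5): OLD=270427758766471/2199023255552 → NEW=0, ERR=270427758766471/2199023255552
(4,0): OLD=59281743291/536870912 → NEW=0, ERR=59281743291/536870912
(4,1): OLD=1936581771295/8589934592 → NEW=255, ERR=-253851549665/8589934592
(4,2): OLD=40306413501677/274877906944 → NEW=255, ERR=-29787452769043/274877906944
(4,3): OLD=313492471741377/4398046511104 → NEW=0, ERR=313492471741377/4398046511104
(4,4): OLD=13195734566495761/70368744177664 → NEW=255, ERR=-4748295198808559/70368744177664
(4,5): OLD=153592799810359511/1125899906842624 → NEW=255, ERR=-133511676434509609/1125899906842624
(5,0): OLD=27620484811469/137438953472 → NEW=255, ERR=-7426448323891/137438953472
(5,1): OLD=486896672020317/4398046511104 → NEW=0, ERR=486896672020317/4398046511104
(5,2): OLD=6723314346864495/35184372088832 → NEW=255, ERR=-2248700535787665/35184372088832
(5,3): OLD=147367502200431509/1125899906842624 → NEW=255, ERR=-139736974044437611/1125899906842624
(5,4): OLD=168514444854936125/2251799813685248 → NEW=0, ERR=168514444854936125/2251799813685248
(5,5): OLD=5240973644198033969/36028797018963968 → NEW=255, ERR=-3946369595637777871/36028797018963968
(6,0): OLD=14416575863948855/70368744177664 → NEW=255, ERR=-3527453901355465/70368744177664
(6,1): OLD=215389593623047979/1125899906842624 → NEW=255, ERR=-71714882621821141/1125899906842624
(6,2): OLD=571097119284043219/4503599627370496 → NEW=0, ERR=571097119284043219/4503599627370496
(6,3): OLD=15833309003968437591/72057594037927936 → NEW=255, ERR=-2541377475703186089/72057594037927936
(6,4): OLD=199065135323318269415/1152921504606846976 → NEW=255, ERR=-94929848351427709465/1152921504606846976
(6,5): OLD=2405913160450760987121/18446744073709551616 → NEW=255, ERR=-2298006578345174674959/18446744073709551616
Output grid:
  Row 0: ......  (6 black, running=6)
  Row 1: ......  (6 black, running=12)
  Row 2: ..#.#.  (4 black, running=16)
  Row 3: #..#..  (4 black, running=20)
  Row 4: .##.##  (2 black, running=22)
  Row 5: #.##.#  (2 black, running=24)
  Row 6: ##.###  (1 black, running=25)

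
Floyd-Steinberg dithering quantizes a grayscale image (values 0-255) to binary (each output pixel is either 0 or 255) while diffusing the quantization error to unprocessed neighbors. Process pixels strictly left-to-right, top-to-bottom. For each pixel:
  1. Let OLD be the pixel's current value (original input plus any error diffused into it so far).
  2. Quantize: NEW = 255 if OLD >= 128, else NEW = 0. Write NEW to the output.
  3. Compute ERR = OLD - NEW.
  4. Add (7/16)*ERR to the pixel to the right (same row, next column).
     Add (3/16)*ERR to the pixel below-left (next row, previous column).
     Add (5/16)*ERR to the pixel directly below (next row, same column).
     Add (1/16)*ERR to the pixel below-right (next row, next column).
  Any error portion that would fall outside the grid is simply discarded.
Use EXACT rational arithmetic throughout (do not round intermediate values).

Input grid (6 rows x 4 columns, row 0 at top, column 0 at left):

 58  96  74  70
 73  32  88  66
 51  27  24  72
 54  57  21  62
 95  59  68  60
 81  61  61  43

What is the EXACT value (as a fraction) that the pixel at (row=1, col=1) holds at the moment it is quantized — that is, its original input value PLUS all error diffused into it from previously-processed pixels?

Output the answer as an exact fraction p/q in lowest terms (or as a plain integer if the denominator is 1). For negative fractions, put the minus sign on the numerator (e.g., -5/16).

Answer: 150743/1024

Derivation:
(0,0): OLD=58 → NEW=0, ERR=58
(0,1): OLD=971/8 → NEW=0, ERR=971/8
(0,2): OLD=16269/128 → NEW=0, ERR=16269/128
(0,3): OLD=257243/2048 → NEW=0, ERR=257243/2048
(1,0): OLD=14577/128 → NEW=0, ERR=14577/128
(1,1): OLD=150743/1024 → NEW=255, ERR=-110377/1024
Target (1,1): original=32, with diffused error = 150743/1024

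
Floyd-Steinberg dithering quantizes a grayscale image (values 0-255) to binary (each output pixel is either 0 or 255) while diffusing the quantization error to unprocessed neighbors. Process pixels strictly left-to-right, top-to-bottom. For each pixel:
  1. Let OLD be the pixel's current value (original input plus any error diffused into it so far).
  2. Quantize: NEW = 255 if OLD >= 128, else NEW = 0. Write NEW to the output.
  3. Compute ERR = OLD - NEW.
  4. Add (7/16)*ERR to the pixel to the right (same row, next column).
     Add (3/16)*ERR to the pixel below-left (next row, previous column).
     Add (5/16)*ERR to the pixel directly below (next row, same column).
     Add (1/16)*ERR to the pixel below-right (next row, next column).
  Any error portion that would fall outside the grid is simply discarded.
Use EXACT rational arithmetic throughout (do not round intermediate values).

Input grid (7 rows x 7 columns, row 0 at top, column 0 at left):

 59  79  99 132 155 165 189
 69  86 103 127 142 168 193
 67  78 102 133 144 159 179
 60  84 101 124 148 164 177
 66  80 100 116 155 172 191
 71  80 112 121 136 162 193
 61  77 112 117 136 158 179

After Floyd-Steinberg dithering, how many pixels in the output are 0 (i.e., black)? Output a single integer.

(0,0): OLD=59 → NEW=0, ERR=59
(0,1): OLD=1677/16 → NEW=0, ERR=1677/16
(0,2): OLD=37083/256 → NEW=255, ERR=-28197/256
(0,3): OLD=343293/4096 → NEW=0, ERR=343293/4096
(0,4): OLD=12561131/65536 → NEW=255, ERR=-4150549/65536
(0,5): OLD=143961197/1048576 → NEW=255, ERR=-123425683/1048576
(0,6): OLD=2306914043/16777216 → NEW=255, ERR=-1971276037/16777216
(1,0): OLD=27415/256 → NEW=0, ERR=27415/256
(1,1): OLD=304417/2048 → NEW=255, ERR=-217823/2048
(1,2): OLD=2904117/65536 → NEW=0, ERR=2904117/65536
(1,3): OLD=40322833/262144 → NEW=255, ERR=-26523887/262144
(1,4): OLD=1025257875/16777216 → NEW=0, ERR=1025257875/16777216
(1,5): OLD=17711769219/134217728 → NEW=255, ERR=-16513751421/134217728
(1,6): OLD=204218555213/2147483648 → NEW=0, ERR=204218555213/2147483648
(2,0): OLD=2638587/32768 → NEW=0, ERR=2638587/32768
(2,1): OLD=99608057/1048576 → NEW=0, ERR=99608057/1048576
(2,2): OLD=2211049771/16777216 → NEW=255, ERR=-2067140309/16777216
(2,3): OLD=8281758611/134217728 → NEW=0, ERR=8281758611/134217728
(2,4): OLD=172549393091/1073741824 → NEW=255, ERR=-101254772029/1073741824
(2,5): OLD=3468420152065/34359738368 → NEW=0, ERR=3468420152065/34359738368
(2,6): OLD=134795195803671/549755813888 → NEW=255, ERR=-5392536737769/549755813888
(3,0): OLD=1727631051/16777216 → NEW=0, ERR=1727631051/16777216
(3,1): OLD=18880087919/134217728 → NEW=255, ERR=-15345432721/134217728
(3,2): OLD=32193657085/1073741824 → NEW=0, ERR=32193657085/1073741824
(3,3): OLD=562717106747/4294967296 → NEW=255, ERR=-532499553733/4294967296
(3,4): OLD=47868512582347/549755813888 → NEW=0, ERR=47868512582347/549755813888
(3,5): OLD=993546201195793/4398046511104 → NEW=255, ERR=-127955659135727/4398046511104
(3,6): OLD=11787834415449999/70368744177664 → NEW=255, ERR=-6156195349854321/70368744177664
(4,0): OLD=164802864645/2147483648 → NEW=0, ERR=164802864645/2147483648
(4,1): OLD=3089063221313/34359738368 → NEW=0, ERR=3089063221313/34359738368
(4,2): OLD=65041589005423/549755813888 → NEW=0, ERR=65041589005423/549755813888
(4,3): OLD=647463444699765/4398046511104 → NEW=255, ERR=-474038415631755/4398046511104
(4,4): OLD=4287240210489871/35184372088832 → NEW=0, ERR=4287240210489871/35184372088832
(4,5): OLD=231098277753908815/1125899906842624 → NEW=255, ERR=-56006198490960305/1125899906842624
(4,6): OLD=2523454449147245017/18014398509481984 → NEW=255, ERR=-2070217170770660903/18014398509481984
(5,0): OLD=61484081621587/549755813888 → NEW=0, ERR=61484081621587/549755813888
(5,1): OLD=809257685599089/4398046511104 → NEW=255, ERR=-312244174732431/4398046511104
(5,2): OLD=3635269265210535/35184372088832 → NEW=0, ERR=3635269265210535/35184372088832
(5,3): OLD=45813337461499491/281474976710656 → NEW=255, ERR=-25962781599717789/281474976710656
(5,4): OLD=2119586316301220897/18014398509481984 → NEW=0, ERR=2119586316301220897/18014398509481984
(5,5): OLD=26517172373433927825/144115188075855872 → NEW=255, ERR=-10232200585909319535/144115188075855872
(5,6): OLD=283424816439208340831/2305843009213693952 → NEW=0, ERR=283424816439208340831/2305843009213693952
(6,0): OLD=5815124135503691/70368744177664 → NEW=0, ERR=5815124135503691/70368744177664
(6,1): OLD=132102205835639751/1125899906842624 → NEW=0, ERR=132102205835639751/1125899906842624
(6,2): OLD=3132483268417030261/18014398509481984 → NEW=255, ERR=-1461188351500875659/18014398509481984
(6,3): OLD=11703281125012954283/144115188075855872 → NEW=0, ERR=11703281125012954283/144115188075855872
(6,4): OLD=54538940480427303345/288230376151711744 → NEW=255, ERR=-18959805438259191375/288230376151711744
(6,5): OLD=5070427473681139328165/36893488147419103232 → NEW=255, ERR=-4337412003910731995995/36893488147419103232
(6,6): OLD=95355607991977069150003/590295810358705651712 → NEW=255, ERR=-55169823649492872036557/590295810358705651712
Output grid:
  Row 0: ..#.###  (3 black, running=3)
  Row 1: .#.#.#.  (4 black, running=7)
  Row 2: ..#.#.#  (4 black, running=11)
  Row 3: .#.#.##  (3 black, running=14)
  Row 4: ...#.##  (4 black, running=18)
  Row 5: .#.#.#.  (4 black, running=22)
  Row 6: ..#.###  (3 black, running=25)

Answer: 25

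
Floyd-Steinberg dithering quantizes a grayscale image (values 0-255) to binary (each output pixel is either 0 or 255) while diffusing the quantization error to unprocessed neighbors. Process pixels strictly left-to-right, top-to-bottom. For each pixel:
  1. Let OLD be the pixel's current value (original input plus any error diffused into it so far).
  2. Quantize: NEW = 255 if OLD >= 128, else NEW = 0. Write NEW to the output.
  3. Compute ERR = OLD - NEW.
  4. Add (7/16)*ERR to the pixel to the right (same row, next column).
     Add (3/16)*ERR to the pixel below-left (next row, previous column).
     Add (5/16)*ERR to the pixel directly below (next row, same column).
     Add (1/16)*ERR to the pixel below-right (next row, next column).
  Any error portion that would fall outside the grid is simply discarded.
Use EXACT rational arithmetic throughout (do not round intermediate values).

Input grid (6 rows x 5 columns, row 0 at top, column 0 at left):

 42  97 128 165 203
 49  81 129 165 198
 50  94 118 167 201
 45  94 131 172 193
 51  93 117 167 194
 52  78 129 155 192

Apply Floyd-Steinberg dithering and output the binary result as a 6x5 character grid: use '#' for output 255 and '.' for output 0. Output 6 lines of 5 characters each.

(0,0): OLD=42 → NEW=0, ERR=42
(0,1): OLD=923/8 → NEW=0, ERR=923/8
(0,2): OLD=22845/128 → NEW=255, ERR=-9795/128
(0,3): OLD=269355/2048 → NEW=255, ERR=-252885/2048
(0,4): OLD=4881709/32768 → NEW=255, ERR=-3474131/32768
(1,0): OLD=10721/128 → NEW=0, ERR=10721/128
(1,1): OLD=145383/1024 → NEW=255, ERR=-115737/1024
(1,2): OLD=1300787/32768 → NEW=0, ERR=1300787/32768
(1,3): OLD=15613079/131072 → NEW=0, ERR=15613079/131072
(1,4): OLD=438860389/2097152 → NEW=255, ERR=-95913371/2097152
(2,0): OLD=900829/16384 → NEW=0, ERR=900829/16384
(2,1): OLD=50023695/524288 → NEW=0, ERR=50023695/524288
(2,2): OLD=1572184173/8388608 → NEW=255, ERR=-566910867/8388608
(2,3): OLD=22624210807/134217728 → NEW=255, ERR=-11601309833/134217728
(2,4): OLD=335730558593/2147483648 → NEW=255, ERR=-211877771647/2147483648
(3,0): OLD=671691085/8388608 → NEW=0, ERR=671691085/8388608
(3,1): OLD=10040345737/67108864 → NEW=255, ERR=-7072414583/67108864
(3,2): OLD=114955820787/2147483648 → NEW=0, ERR=114955820787/2147483648
(3,3): OLD=625712307659/4294967296 → NEW=255, ERR=-469504352821/4294967296
(3,4): OLD=7486308909175/68719476736 → NEW=0, ERR=7486308909175/68719476736
(4,0): OLD=60411232675/1073741824 → NEW=0, ERR=60411232675/1073741824
(4,1): OLD=3426446972515/34359738368 → NEW=0, ERR=3426446972515/34359738368
(4,2): OLD=82613843961261/549755813888 → NEW=255, ERR=-57573888580179/549755813888
(4,3): OLD=974547632783715/8796093022208 → NEW=0, ERR=974547632783715/8796093022208
(4,4): OLD=37954598957714229/140737488355328 → NEW=255, ERR=2066539427105589/140737488355328
(5,0): OLD=48532440467721/549755813888 → NEW=0, ERR=48532440467721/549755813888
(5,1): OLD=579073491098267/4398046511104 → NEW=255, ERR=-542428369233253/4398046511104
(5,2): OLD=9756041065472435/140737488355328 → NEW=0, ERR=9756041065472435/140737488355328
(5,3): OLD=121686443001752157/562949953421312 → NEW=255, ERR=-21865795120682403/562949953421312
(5,4): OLD=1680023528105763183/9007199254740992 → NEW=255, ERR=-616812281853189777/9007199254740992
Row 0: ..###
Row 1: .#..#
Row 2: ..###
Row 3: .#.#.
Row 4: ..#.#
Row 5: .#.##

Answer: ..###
.#..#
..###
.#.#.
..#.#
.#.##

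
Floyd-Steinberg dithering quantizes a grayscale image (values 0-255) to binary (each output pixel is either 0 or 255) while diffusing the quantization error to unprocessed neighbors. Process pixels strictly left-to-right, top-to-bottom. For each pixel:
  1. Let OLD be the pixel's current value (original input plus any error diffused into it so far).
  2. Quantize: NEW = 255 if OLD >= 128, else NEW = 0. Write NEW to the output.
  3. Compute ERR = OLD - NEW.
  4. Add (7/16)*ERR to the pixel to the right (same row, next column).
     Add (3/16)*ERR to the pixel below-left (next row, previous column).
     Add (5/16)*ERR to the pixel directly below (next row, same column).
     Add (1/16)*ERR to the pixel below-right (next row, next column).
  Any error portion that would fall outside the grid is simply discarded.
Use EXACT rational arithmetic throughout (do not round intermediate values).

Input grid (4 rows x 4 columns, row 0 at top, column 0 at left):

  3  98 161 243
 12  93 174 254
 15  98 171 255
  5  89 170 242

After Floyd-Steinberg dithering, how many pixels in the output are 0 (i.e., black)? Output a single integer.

(0,0): OLD=3 → NEW=0, ERR=3
(0,1): OLD=1589/16 → NEW=0, ERR=1589/16
(0,2): OLD=52339/256 → NEW=255, ERR=-12941/256
(0,3): OLD=904741/4096 → NEW=255, ERR=-139739/4096
(1,0): OLD=8079/256 → NEW=0, ERR=8079/256
(1,1): OLD=263273/2048 → NEW=255, ERR=-258967/2048
(1,2): OLD=6730013/65536 → NEW=0, ERR=6730013/65536
(1,3): OLD=298956379/1048576 → NEW=255, ERR=31569499/1048576
(2,0): OLD=37779/32768 → NEW=0, ERR=37779/32768
(2,1): OLD=84112897/1048576 → NEW=0, ERR=84112897/1048576
(2,2): OLD=494776581/2097152 → NEW=255, ERR=-39997179/2097152
(2,3): OLD=8807455313/33554432 → NEW=255, ERR=251075153/33554432
(3,0): OLD=342269411/16777216 → NEW=0, ERR=342269411/16777216
(3,1): OLD=32075083773/268435456 → NEW=0, ERR=32075083773/268435456
(3,2): OLD=956630537475/4294967296 → NEW=255, ERR=-138586123005/4294967296
(3,3): OLD=15738784384405/68719476736 → NEW=255, ERR=-1784682183275/68719476736
Output grid:
  Row 0: ..##  (2 black, running=2)
  Row 1: .#.#  (2 black, running=4)
  Row 2: ..##  (2 black, running=6)
  Row 3: ..##  (2 black, running=8)

Answer: 8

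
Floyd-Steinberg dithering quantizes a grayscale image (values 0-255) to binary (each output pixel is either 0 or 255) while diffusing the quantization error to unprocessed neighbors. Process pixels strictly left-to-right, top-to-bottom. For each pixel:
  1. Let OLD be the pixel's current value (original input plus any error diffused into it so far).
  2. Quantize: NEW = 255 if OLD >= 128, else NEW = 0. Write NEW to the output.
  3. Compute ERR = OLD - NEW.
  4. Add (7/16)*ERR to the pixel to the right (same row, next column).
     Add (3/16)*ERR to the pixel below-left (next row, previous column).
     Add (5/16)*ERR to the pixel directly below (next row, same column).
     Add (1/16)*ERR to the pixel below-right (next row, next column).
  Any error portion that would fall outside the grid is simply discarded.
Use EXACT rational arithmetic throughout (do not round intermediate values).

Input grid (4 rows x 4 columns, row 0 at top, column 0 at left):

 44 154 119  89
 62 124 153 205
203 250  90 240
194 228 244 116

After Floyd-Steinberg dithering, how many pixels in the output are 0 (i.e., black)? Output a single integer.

(0,0): OLD=44 → NEW=0, ERR=44
(0,1): OLD=693/4 → NEW=255, ERR=-327/4
(0,2): OLD=5327/64 → NEW=0, ERR=5327/64
(0,3): OLD=128425/1024 → NEW=0, ERR=128425/1024
(1,0): OLD=3867/64 → NEW=0, ERR=3867/64
(1,1): OLD=73341/512 → NEW=255, ERR=-57219/512
(1,2): OLD=2433409/16384 → NEW=255, ERR=-1744511/16384
(1,3): OLD=53165655/262144 → NEW=255, ERR=-13681065/262144
(2,0): OLD=1645999/8192 → NEW=255, ERR=-442961/8192
(2,1): OLD=45935925/262144 → NEW=255, ERR=-20910795/262144
(2,2): OLD=2651449/524288 → NEW=0, ERR=2651449/524288
(2,3): OLD=1839191061/8388608 → NEW=255, ERR=-299903979/8388608
(3,0): OLD=680088831/4194304 → NEW=255, ERR=-389458689/4194304
(3,1): OLD=10738585313/67108864 → NEW=255, ERR=-6374175007/67108864
(3,2): OLD=206519848351/1073741824 → NEW=255, ERR=-67284316769/1073741824
(3,3): OLD=1335366228953/17179869184 → NEW=0, ERR=1335366228953/17179869184
Output grid:
  Row 0: .#..  (3 black, running=3)
  Row 1: .###  (1 black, running=4)
  Row 2: ##.#  (1 black, running=5)
  Row 3: ###.  (1 black, running=6)

Answer: 6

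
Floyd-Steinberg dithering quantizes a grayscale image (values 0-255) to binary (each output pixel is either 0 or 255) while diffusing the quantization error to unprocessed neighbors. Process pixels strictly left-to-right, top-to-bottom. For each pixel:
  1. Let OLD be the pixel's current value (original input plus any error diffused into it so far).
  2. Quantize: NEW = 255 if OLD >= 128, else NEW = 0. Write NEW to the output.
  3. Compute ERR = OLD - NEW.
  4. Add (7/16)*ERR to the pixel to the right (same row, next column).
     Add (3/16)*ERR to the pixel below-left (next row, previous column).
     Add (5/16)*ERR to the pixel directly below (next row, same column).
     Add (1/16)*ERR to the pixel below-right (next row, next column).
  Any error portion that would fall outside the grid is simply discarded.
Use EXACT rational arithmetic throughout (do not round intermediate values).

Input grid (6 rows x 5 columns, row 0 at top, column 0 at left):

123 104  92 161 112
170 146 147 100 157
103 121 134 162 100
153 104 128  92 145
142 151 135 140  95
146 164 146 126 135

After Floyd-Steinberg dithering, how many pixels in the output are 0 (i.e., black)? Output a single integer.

(0,0): OLD=123 → NEW=0, ERR=123
(0,1): OLD=2525/16 → NEW=255, ERR=-1555/16
(0,2): OLD=12667/256 → NEW=0, ERR=12667/256
(0,3): OLD=748125/4096 → NEW=255, ERR=-296355/4096
(0,4): OLD=5265547/65536 → NEW=0, ERR=5265547/65536
(1,0): OLD=48695/256 → NEW=255, ERR=-16585/256
(1,1): OLD=213505/2048 → NEW=0, ERR=213505/2048
(1,2): OLD=12349077/65536 → NEW=255, ERR=-4362603/65536
(1,3): OLD=17412593/262144 → NEW=0, ERR=17412593/262144
(1,4): OLD=866738099/4194304 → NEW=255, ERR=-202809421/4194304
(2,0): OLD=3352219/32768 → NEW=0, ERR=3352219/32768
(2,1): OLD=190635993/1048576 → NEW=255, ERR=-76750887/1048576
(2,2): OLD=1680148171/16777216 → NEW=0, ERR=1680148171/16777216
(2,3): OLD=57269071409/268435456 → NEW=255, ERR=-11181969871/268435456
(2,4): OLD=304154421015/4294967296 → NEW=0, ERR=304154421015/4294967296
(3,0): OLD=2873016427/16777216 → NEW=255, ERR=-1405173653/16777216
(3,1): OLD=9348890767/134217728 → NEW=0, ERR=9348890767/134217728
(3,2): OLD=761858001621/4294967296 → NEW=255, ERR=-333358658859/4294967296
(3,3): OLD=554588106605/8589934592 → NEW=0, ERR=554588106605/8589934592
(3,4): OLD=26494486173953/137438953472 → NEW=255, ERR=-8552446961407/137438953472
(4,0): OLD=276782404197/2147483648 → NEW=255, ERR=-270825926043/2147483648
(4,1): OLD=6721100113509/68719476736 → NEW=0, ERR=6721100113509/68719476736
(4,2): OLD=186909824466827/1099511627776 → NEW=255, ERR=-93465640616053/1099511627776
(4,3): OLD=1872984406391397/17592186044416 → NEW=0, ERR=1872984406391397/17592186044416
(4,4): OLD=35513244019278659/281474976710656 → NEW=0, ERR=35513244019278659/281474976710656
(5,0): OLD=137359849828943/1099511627776 → NEW=0, ERR=137359849828943/1099511627776
(5,1): OLD=1982632836592685/8796093022208 → NEW=255, ERR=-260370884070355/8796093022208
(5,2): OLD=37312457821719061/281474976710656 → NEW=255, ERR=-34463661239498219/281474976710656
(5,3): OLD=139664801235908283/1125899906842624 → NEW=0, ERR=139664801235908283/1125899906842624
(5,4): OLD=4239733289826048409/18014398509481984 → NEW=255, ERR=-353938330091857511/18014398509481984
Output grid:
  Row 0: .#.#.  (3 black, running=3)
  Row 1: #.#.#  (2 black, running=5)
  Row 2: .#.#.  (3 black, running=8)
  Row 3: #.#.#  (2 black, running=10)
  Row 4: #.#..  (3 black, running=13)
  Row 5: .##.#  (2 black, running=15)

Answer: 15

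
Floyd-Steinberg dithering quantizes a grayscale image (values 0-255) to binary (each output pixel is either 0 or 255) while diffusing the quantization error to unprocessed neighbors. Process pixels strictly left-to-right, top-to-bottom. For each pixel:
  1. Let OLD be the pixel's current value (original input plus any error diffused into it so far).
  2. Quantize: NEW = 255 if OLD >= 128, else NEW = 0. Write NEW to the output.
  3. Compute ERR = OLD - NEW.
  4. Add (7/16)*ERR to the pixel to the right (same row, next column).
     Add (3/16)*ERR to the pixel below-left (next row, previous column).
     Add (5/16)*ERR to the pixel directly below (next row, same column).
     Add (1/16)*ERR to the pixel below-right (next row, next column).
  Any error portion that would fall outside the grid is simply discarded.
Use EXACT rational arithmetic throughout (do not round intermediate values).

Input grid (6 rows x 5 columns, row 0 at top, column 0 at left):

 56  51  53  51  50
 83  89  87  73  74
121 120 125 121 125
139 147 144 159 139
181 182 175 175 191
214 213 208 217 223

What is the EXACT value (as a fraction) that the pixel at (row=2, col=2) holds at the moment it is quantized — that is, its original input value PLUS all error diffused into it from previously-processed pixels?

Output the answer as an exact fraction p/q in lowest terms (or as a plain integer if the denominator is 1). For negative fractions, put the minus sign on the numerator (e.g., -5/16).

Answer: 354992529/2097152

Derivation:
(0,0): OLD=56 → NEW=0, ERR=56
(0,1): OLD=151/2 → NEW=0, ERR=151/2
(0,2): OLD=2753/32 → NEW=0, ERR=2753/32
(0,3): OLD=45383/512 → NEW=0, ERR=45383/512
(0,4): OLD=727281/8192 → NEW=0, ERR=727281/8192
(1,0): OLD=3669/32 → NEW=0, ERR=3669/32
(1,1): OLD=46691/256 → NEW=255, ERR=-18589/256
(1,2): OLD=847503/8192 → NEW=0, ERR=847503/8192
(1,3): OLD=5504507/32768 → NEW=255, ERR=-2851333/32768
(1,4): OLD=36288113/524288 → NEW=0, ERR=36288113/524288
(2,0): OLD=586609/4096 → NEW=255, ERR=-457871/4096
(2,1): OLD=9825979/131072 → NEW=0, ERR=9825979/131072
(2,2): OLD=354992529/2097152 → NEW=255, ERR=-179781231/2097152
Target (2,2): original=125, with diffused error = 354992529/2097152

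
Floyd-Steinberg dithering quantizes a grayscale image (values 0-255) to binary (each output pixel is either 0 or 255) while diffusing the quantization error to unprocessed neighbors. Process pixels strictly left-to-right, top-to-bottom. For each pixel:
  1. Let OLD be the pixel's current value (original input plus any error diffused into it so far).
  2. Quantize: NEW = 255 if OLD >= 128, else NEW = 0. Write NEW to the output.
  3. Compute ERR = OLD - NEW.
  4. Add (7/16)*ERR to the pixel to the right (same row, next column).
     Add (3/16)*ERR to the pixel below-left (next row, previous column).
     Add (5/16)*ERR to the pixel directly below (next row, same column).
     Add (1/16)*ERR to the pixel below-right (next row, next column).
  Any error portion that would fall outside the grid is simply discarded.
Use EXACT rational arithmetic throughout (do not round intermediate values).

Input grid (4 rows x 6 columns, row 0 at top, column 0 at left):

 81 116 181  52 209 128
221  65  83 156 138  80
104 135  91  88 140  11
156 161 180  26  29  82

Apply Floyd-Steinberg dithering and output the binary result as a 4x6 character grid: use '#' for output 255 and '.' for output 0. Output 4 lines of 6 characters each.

Answer: .##.#.
#..#.#
.#..#.
#.#...

Derivation:
(0,0): OLD=81 → NEW=0, ERR=81
(0,1): OLD=2423/16 → NEW=255, ERR=-1657/16
(0,2): OLD=34737/256 → NEW=255, ERR=-30543/256
(0,3): OLD=-809/4096 → NEW=0, ERR=-809/4096
(0,4): OLD=13691361/65536 → NEW=255, ERR=-3020319/65536
(0,5): OLD=113075495/1048576 → NEW=0, ERR=113075495/1048576
(1,0): OLD=58085/256 → NEW=255, ERR=-7195/256
(1,1): OLD=6211/2048 → NEW=0, ERR=6211/2048
(1,2): OLD=2656383/65536 → NEW=0, ERR=2656383/65536
(1,3): OLD=41306963/262144 → NEW=255, ERR=-25539757/262144
(1,4): OLD=1697536473/16777216 → NEW=0, ERR=1697536473/16777216
(1,5): OLD=41630429727/268435456 → NEW=255, ERR=-26820611553/268435456
(2,0): OLD=3138705/32768 → NEW=0, ERR=3138705/32768
(2,1): OLD=192620619/1048576 → NEW=255, ERR=-74766261/1048576
(2,2): OLD=912576417/16777216 → NEW=0, ERR=912576417/16777216
(2,3): OLD=13805138137/134217728 → NEW=0, ERR=13805138137/134217728
(2,4): OLD=823755727371/4294967296 → NEW=255, ERR=-271460933109/4294967296
(2,5): OLD=-2855391874819/68719476736 → NEW=0, ERR=-2855391874819/68719476736
(3,0): OLD=2895139713/16777216 → NEW=255, ERR=-1383050367/16777216
(3,1): OLD=15950100589/134217728 → NEW=0, ERR=15950100589/134217728
(3,2): OLD=283273075223/1073741824 → NEW=255, ERR=9468910103/1073741824
(3,3): OLD=3679894743365/68719476736 → NEW=0, ERR=3679894743365/68719476736
(3,4): OLD=17215140431013/549755813888 → NEW=0, ERR=17215140431013/549755813888
(3,5): OLD=692822936407435/8796093022208 → NEW=0, ERR=692822936407435/8796093022208
Row 0: .##.#.
Row 1: #..#.#
Row 2: .#..#.
Row 3: #.#...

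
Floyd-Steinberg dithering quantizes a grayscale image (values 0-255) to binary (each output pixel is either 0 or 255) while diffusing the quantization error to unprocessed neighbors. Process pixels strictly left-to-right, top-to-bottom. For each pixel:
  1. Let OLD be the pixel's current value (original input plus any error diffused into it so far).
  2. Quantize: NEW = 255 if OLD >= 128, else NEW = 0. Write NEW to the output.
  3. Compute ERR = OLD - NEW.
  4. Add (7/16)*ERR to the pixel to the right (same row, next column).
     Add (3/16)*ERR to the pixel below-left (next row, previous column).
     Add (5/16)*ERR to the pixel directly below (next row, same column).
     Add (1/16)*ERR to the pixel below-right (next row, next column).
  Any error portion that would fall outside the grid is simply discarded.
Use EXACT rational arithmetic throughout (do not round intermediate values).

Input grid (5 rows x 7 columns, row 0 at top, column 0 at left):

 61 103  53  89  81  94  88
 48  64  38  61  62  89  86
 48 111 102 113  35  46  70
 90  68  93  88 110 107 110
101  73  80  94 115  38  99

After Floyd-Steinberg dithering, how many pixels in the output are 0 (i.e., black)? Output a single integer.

(0,0): OLD=61 → NEW=0, ERR=61
(0,1): OLD=2075/16 → NEW=255, ERR=-2005/16
(0,2): OLD=-467/256 → NEW=0, ERR=-467/256
(0,3): OLD=361275/4096 → NEW=0, ERR=361275/4096
(0,4): OLD=7837341/65536 → NEW=0, ERR=7837341/65536
(0,5): OLD=153427531/1048576 → NEW=255, ERR=-113959349/1048576
(0,6): OLD=678679565/16777216 → NEW=0, ERR=678679565/16777216
(1,0): OLD=11153/256 → NEW=0, ERR=11153/256
(1,1): OLD=97015/2048 → NEW=0, ERR=97015/2048
(1,2): OLD=4381763/65536 → NEW=0, ERR=4381763/65536
(1,3): OLD=36732487/262144 → NEW=255, ERR=-30114233/262144
(1,4): OLD=574584501/16777216 → NEW=0, ERR=574584501/16777216
(1,5): OLD=11419248581/134217728 → NEW=0, ERR=11419248581/134217728
(1,6): OLD=277178719723/2147483648 → NEW=255, ERR=-270429610517/2147483648
(2,0): OLD=2310029/32768 → NEW=0, ERR=2310029/32768
(2,1): OLD=180255199/1048576 → NEW=255, ERR=-87131681/1048576
(2,2): OLD=1140196189/16777216 → NEW=0, ERR=1140196189/16777216
(2,3): OLD=15761755061/134217728 → NEW=0, ERR=15761755061/134217728
(2,4): OLD=113658425797/1073741824 → NEW=0, ERR=113658425797/1073741824
(2,5): OLD=3347563797143/34359738368 → NEW=0, ERR=3347563797143/34359738368
(2,6): OLD=43204812347537/549755813888 → NEW=0, ERR=43204812347537/549755813888
(3,0): OLD=1618159037/16777216 → NEW=0, ERR=1618159037/16777216
(3,1): OLD=13606756601/134217728 → NEW=0, ERR=13606756601/134217728
(3,2): OLD=188351766523/1073741824 → NEW=255, ERR=-85452398597/1073741824
(3,3): OLD=489519933485/4294967296 → NEW=0, ERR=489519933485/4294967296
(3,4): OLD=120149304617405/549755813888 → NEW=255, ERR=-20038427924035/549755813888
(3,5): OLD=628262806365063/4398046511104 → NEW=255, ERR=-493239053966457/4398046511104
(3,6): OLD=6444569141713625/70368744177664 → NEW=0, ERR=6444569141713625/70368744177664
(4,0): OLD=322442479731/2147483648 → NEW=255, ERR=-225165850509/2147483648
(4,1): OLD=1715050440535/34359738368 → NEW=0, ERR=1715050440535/34359738368
(4,2): OLD=57545242512761/549755813888 → NEW=0, ERR=57545242512761/549755813888
(4,3): OLD=719537643626755/4398046511104 → NEW=255, ERR=-401964216704765/4398046511104
(4,4): OLD=1749335098262937/35184372088832 → NEW=0, ERR=1749335098262937/35184372088832
(4,5): OLD=44584552169248665/1125899906842624 → NEW=0, ERR=44584552169248665/1125899906842624
(4,6): OLD=2484813651145134079/18014398509481984 → NEW=255, ERR=-2108857968772771841/18014398509481984
Output grid:
  Row 0: .#...#.  (5 black, running=5)
  Row 1: ...#..#  (5 black, running=10)
  Row 2: .#.....  (6 black, running=16)
  Row 3: ..#.##.  (4 black, running=20)
  Row 4: #..#..#  (4 black, running=24)

Answer: 24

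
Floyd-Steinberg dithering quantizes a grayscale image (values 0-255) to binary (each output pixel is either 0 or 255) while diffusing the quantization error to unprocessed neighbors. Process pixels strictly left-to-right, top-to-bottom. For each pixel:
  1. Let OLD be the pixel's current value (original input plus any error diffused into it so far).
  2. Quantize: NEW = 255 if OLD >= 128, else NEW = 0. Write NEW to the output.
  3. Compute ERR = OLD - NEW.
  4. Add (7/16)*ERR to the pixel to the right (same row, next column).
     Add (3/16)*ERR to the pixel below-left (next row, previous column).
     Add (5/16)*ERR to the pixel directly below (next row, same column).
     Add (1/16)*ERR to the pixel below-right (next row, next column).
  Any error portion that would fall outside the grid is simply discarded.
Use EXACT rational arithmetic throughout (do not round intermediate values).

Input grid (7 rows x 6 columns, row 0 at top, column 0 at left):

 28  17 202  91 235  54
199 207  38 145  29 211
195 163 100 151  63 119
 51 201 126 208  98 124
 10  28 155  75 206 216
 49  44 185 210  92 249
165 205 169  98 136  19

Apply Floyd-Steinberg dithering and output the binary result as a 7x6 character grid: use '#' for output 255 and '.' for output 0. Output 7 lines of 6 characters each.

(0,0): OLD=28 → NEW=0, ERR=28
(0,1): OLD=117/4 → NEW=0, ERR=117/4
(0,2): OLD=13747/64 → NEW=255, ERR=-2573/64
(0,3): OLD=75173/1024 → NEW=0, ERR=75173/1024
(0,4): OLD=4376451/16384 → NEW=255, ERR=198531/16384
(0,5): OLD=15545493/262144 → NEW=0, ERR=15545493/262144
(1,0): OLD=13647/64 → NEW=255, ERR=-2673/64
(1,1): OLD=98345/512 → NEW=255, ERR=-32215/512
(1,2): OLD=221213/16384 → NEW=0, ERR=221213/16384
(1,3): OLD=11377529/65536 → NEW=255, ERR=-5334151/65536
(1,4): OLD=54041835/4194304 → NEW=0, ERR=54041835/4194304
(1,5): OLD=15832726525/67108864 → NEW=255, ERR=-1280033795/67108864
(2,0): OLD=1393875/8192 → NEW=255, ERR=-695085/8192
(2,1): OLD=27823233/262144 → NEW=0, ERR=27823233/262144
(2,2): OLD=551386179/4194304 → NEW=255, ERR=-518161341/4194304
(2,3): OLD=2509068395/33554432 → NEW=0, ERR=2509068395/33554432
(2,4): OLD=97793767233/1073741824 → NEW=0, ERR=97793767233/1073741824
(2,5): OLD=2640392809687/17179869184 → NEW=255, ERR=-1740473832233/17179869184
(3,0): OLD=186165603/4194304 → NEW=0, ERR=186165603/4194304
(3,1): OLD=7553765991/33554432 → NEW=255, ERR=-1002614169/33554432
(3,2): OLD=25494780549/268435456 → NEW=0, ERR=25494780549/268435456
(3,3): OLD=4849449587247/17179869184 → NEW=255, ERR=468582945327/17179869184
(3,4): OLD=17052419198991/137438953472 → NEW=0, ERR=17052419198991/137438953472
(3,5): OLD=334944466997889/2199023255552 → NEW=255, ERR=-225806463167871/2199023255552
(4,0): OLD=9807490733/536870912 → NEW=0, ERR=9807490733/536870912
(4,1): OLD=405759350665/8589934592 → NEW=0, ERR=405759350665/8589934592
(4,2): OLD=57337446642763/274877906944 → NEW=255, ERR=-12756419627957/274877906944
(4,3): OLD=406466357039383/4398046511104 → NEW=0, ERR=406466357039383/4398046511104
(4,4): OLD=18834731326709511/70368744177664 → NEW=255, ERR=890701561405191/70368744177664
(4,5): OLD=222031095330867153/1125899906842624 → NEW=255, ERR=-65073380914001967/1125899906842624
(5,0): OLD=8736386030763/137438953472 → NEW=0, ERR=8736386030763/137438953472
(5,1): OLD=347497123397083/4398046511104 → NEW=0, ERR=347497123397083/4398046511104
(5,2): OLD=7928665912534745/35184372088832 → NEW=255, ERR=-1043348970117415/35184372088832
(5,3): OLD=253755864677916451/1125899906842624 → NEW=255, ERR=-33348611566952669/1125899906842624
(5,4): OLD=175496968934520659/2251799813685248 → NEW=0, ERR=175496968934520659/2251799813685248
(5,5): OLD=9577417881088619087/36028797018963968 → NEW=255, ERR=390074641252807247/36028797018963968
(6,0): OLD=14051155924427889/70368744177664 → NEW=255, ERR=-3892873840876431/70368744177664
(6,1): OLD=229572069715415709/1125899906842624 → NEW=255, ERR=-57532406529453411/1125899906842624
(6,2): OLD=615921024016572565/4503599627370496 → NEW=255, ERR=-532496880962903915/4503599627370496
(6,3): OLD=3586626963069651777/72057594037927936 → NEW=0, ERR=3586626963069651777/72057594037927936
(6,4): OLD=210189365104773929281/1152921504606846976 → NEW=255, ERR=-83805618569972049599/1152921504606846976
(6,5): OLD=-83884801894399129561/18446744073709551616 → NEW=0, ERR=-83884801894399129561/18446744073709551616
Row 0: ..#.#.
Row 1: ##.#.#
Row 2: #.#..#
Row 3: .#.#.#
Row 4: ..#.##
Row 5: ..##.#
Row 6: ###.#.

Answer: ..#.#.
##.#.#
#.#..#
.#.#.#
..#.##
..##.#
###.#.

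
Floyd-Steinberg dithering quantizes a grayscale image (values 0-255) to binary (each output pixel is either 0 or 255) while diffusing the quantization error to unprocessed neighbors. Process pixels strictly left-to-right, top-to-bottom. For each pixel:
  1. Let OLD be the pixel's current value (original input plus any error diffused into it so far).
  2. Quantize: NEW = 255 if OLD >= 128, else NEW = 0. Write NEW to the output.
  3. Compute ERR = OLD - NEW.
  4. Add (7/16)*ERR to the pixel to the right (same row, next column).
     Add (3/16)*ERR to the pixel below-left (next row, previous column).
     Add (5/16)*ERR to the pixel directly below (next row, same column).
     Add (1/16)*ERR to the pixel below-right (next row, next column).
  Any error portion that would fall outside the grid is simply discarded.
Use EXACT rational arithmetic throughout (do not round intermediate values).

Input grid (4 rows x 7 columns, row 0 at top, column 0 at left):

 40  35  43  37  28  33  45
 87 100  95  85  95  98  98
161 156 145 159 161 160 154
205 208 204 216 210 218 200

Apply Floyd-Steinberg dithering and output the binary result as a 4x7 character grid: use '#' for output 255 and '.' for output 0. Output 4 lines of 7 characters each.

Answer: .......
.#.#.#.
#.##.##
######.

Derivation:
(0,0): OLD=40 → NEW=0, ERR=40
(0,1): OLD=105/2 → NEW=0, ERR=105/2
(0,2): OLD=2111/32 → NEW=0, ERR=2111/32
(0,3): OLD=33721/512 → NEW=0, ERR=33721/512
(0,4): OLD=465423/8192 → NEW=0, ERR=465423/8192
(0,5): OLD=7583337/131072 → NEW=0, ERR=7583337/131072
(0,6): OLD=147455199/2097152 → NEW=0, ERR=147455199/2097152
(1,0): OLD=3499/32 → NEW=0, ERR=3499/32
(1,1): OLD=45853/256 → NEW=255, ERR=-19427/256
(1,2): OLD=803185/8192 → NEW=0, ERR=803185/8192
(1,3): OLD=5349445/32768 → NEW=255, ERR=-3006395/32768
(1,4): OLD=183666807/2097152 → NEW=0, ERR=183666807/2097152
(1,5): OLD=2871091415/16777216 → NEW=255, ERR=-1407098665/16777216
(1,6): OLD=23325859129/268435456 → NEW=0, ERR=23325859129/268435456
(2,0): OLD=741135/4096 → NEW=255, ERR=-303345/4096
(2,1): OLD=16397381/131072 → NEW=0, ERR=16397381/131072
(2,2): OLD=437100143/2097152 → NEW=255, ERR=-97673617/2097152
(2,3): OLD=2223004375/16777216 → NEW=255, ERR=-2055185705/16777216
(2,4): OLD=15208955263/134217728 → NEW=0, ERR=15208955263/134217728
(2,5): OLD=881039176525/4294967296 → NEW=255, ERR=-214177483955/4294967296
(2,6): OLD=10589408501739/68719476736 → NEW=255, ERR=-6934058065941/68719476736
(3,0): OLD=430573103/2097152 → NEW=255, ERR=-104200657/2097152
(3,1): OLD=3556687123/16777216 → NEW=255, ERR=-721502957/16777216
(3,2): OLD=20868337649/134217728 → NEW=255, ERR=-13357182991/134217728
(3,3): OLD=81881128283/536870912 → NEW=255, ERR=-55020954277/536870912
(3,4): OLD=12614689524783/68719476736 → NEW=255, ERR=-4908777042897/68719476736
(3,5): OLD=87591353867661/549755813888 → NEW=255, ERR=-52596378673779/549755813888
(3,6): OLD=1086266913141267/8796093022208 → NEW=0, ERR=1086266913141267/8796093022208
Row 0: .......
Row 1: .#.#.#.
Row 2: #.##.##
Row 3: ######.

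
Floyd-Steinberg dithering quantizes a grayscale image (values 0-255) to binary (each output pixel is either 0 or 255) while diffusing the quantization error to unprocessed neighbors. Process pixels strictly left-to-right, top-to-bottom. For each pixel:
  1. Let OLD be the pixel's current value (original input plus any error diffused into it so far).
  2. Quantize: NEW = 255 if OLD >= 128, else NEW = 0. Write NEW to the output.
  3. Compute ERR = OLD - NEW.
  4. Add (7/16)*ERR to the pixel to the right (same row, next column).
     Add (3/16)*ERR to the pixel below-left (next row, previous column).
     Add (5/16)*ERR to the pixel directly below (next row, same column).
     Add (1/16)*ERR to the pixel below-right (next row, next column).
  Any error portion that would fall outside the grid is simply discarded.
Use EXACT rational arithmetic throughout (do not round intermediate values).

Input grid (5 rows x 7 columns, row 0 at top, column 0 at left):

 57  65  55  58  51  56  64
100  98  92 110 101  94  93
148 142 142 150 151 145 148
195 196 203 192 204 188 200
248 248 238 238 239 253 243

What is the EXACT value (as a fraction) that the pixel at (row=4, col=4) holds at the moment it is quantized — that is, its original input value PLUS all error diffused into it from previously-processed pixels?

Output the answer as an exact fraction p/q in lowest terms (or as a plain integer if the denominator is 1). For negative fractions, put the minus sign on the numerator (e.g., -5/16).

(0,0): OLD=57 → NEW=0, ERR=57
(0,1): OLD=1439/16 → NEW=0, ERR=1439/16
(0,2): OLD=24153/256 → NEW=0, ERR=24153/256
(0,3): OLD=406639/4096 → NEW=0, ERR=406639/4096
(0,4): OLD=6188809/65536 → NEW=0, ERR=6188809/65536
(0,5): OLD=102041919/1048576 → NEW=0, ERR=102041919/1048576
(0,6): OLD=1788035257/16777216 → NEW=0, ERR=1788035257/16777216
(1,0): OLD=34477/256 → NEW=255, ERR=-30803/256
(1,1): OLD=193979/2048 → NEW=0, ERR=193979/2048
(1,2): OLD=12265559/65536 → NEW=255, ERR=-4446121/65536
(1,3): OLD=35375307/262144 → NEW=255, ERR=-31471413/262144
(1,4): OLD=1718629313/16777216 → NEW=0, ERR=1718629313/16777216
(1,5): OLD=26187566225/134217728 → NEW=255, ERR=-8037954415/134217728
(1,6): OLD=228033074271/2147483648 → NEW=0, ERR=228033074271/2147483648
(2,0): OLD=4199481/32768 → NEW=255, ERR=-4156359/32768
(2,1): OLD=100521475/1048576 → NEW=0, ERR=100521475/1048576
(2,2): OLD=2451985609/16777216 → NEW=255, ERR=-1826204471/16777216
(2,3): OLD=10714357953/134217728 → NEW=0, ERR=10714357953/134217728
(2,4): OLD=213894241169/1073741824 → NEW=255, ERR=-59909923951/1073741824
(2,5): OLD=4404470549723/34359738368 → NEW=255, ERR=-4357262734117/34359738368
(2,6): OLD=67047950928045/549755813888 → NEW=0, ERR=67047950928045/549755813888
(3,0): OLD=2908104105/16777216 → NEW=255, ERR=-1370085975/16777216
(3,1): OLD=21728898165/134217728 → NEW=255, ERR=-12496622475/134217728
(3,2): OLD=160212233519/1073741824 → NEW=255, ERR=-113591931601/1073741824
(3,3): OLD=658839705561/4294967296 → NEW=255, ERR=-436376954919/4294967296
(3,4): OLD=67798576159145/549755813888 → NEW=0, ERR=67798576159145/549755813888
(3,5): OLD=975072237140491/4398046511104 → NEW=255, ERR=-146429623191029/4398046511104
(3,6): OLD=15172929880350421/70368744177664 → NEW=255, ERR=-2771099884953899/70368744177664
(4,0): OLD=440282638279/2147483648 → NEW=255, ERR=-107325691961/2147483648
(4,1): OLD=5913282879131/34359738368 → NEW=255, ERR=-2848450404709/34359738368
(4,2): OLD=79055839544565/549755813888 → NEW=255, ERR=-61131892996875/549755813888
(4,3): OLD=765751148328471/4398046511104 → NEW=255, ERR=-355750712003049/4398046511104
(4,4): OLD=8076839524698005/35184372088832 → NEW=255, ERR=-895175357954155/35184372088832
Target (4,4): original=239, with diffused error = 8076839524698005/35184372088832

Answer: 8076839524698005/35184372088832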